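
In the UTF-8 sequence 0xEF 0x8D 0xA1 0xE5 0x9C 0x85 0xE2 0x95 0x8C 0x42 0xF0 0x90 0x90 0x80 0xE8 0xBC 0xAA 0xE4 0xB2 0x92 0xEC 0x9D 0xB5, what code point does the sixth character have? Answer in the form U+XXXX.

Offset 0: leading byte 0xEF = 11101111 → 3-byte char #1 = EF 8D A1.
Offset 3: leading byte 0xE5 = 11100101 → 3-byte char #2 = E5 9C 85.
Offset 6: leading byte 0xE2 = 11100010 → 3-byte char #3 = E2 95 8C.
Offset 9: leading byte 0x42 = 01000010 → 1-byte char #4 = 42.
Offset 10: leading byte 0xF0 = 11110000 → 4-byte char #5 = F0 90 90 80.
Offset 14: leading byte 0xE8 = 11101000 → 3-byte char #6 = E8 BC AA.
Leading byte 0xE8 = 11101000 matches 1110xxxx → 3-byte sequence.
Byte 1: 0xE8 = 11101000, payload 1000 (4 bits).
Byte 2: 0xBC = 10111100 (10xxxxxx ✓), payload 111100.
Byte 3: 0xAA = 10101010 (10xxxxxx ✓), payload 101010.
Concatenate: 1000111100101010 = 0x8F2A (16 bits → U+8F2A).

U+8F2A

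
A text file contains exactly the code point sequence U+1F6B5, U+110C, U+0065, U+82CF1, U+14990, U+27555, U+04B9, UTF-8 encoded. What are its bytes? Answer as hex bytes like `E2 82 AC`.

F0 9F 9A B5 E1 84 8C 65 F2 82 B3 B1 F0 94 A6 90 F0 A7 95 95 D2 B9

U+1F6B5: 4-byte form → F0 9F 9A B5.
U+110C: 3-byte form → E1 84 8C.
U+0065: 1-byte form → 65.
U+82CF1: 4-byte form → F2 82 B3 B1.
U+14990: 4-byte form → F0 94 A6 90.
U+27555: 4-byte form → F0 A7 95 95.
U+04B9: 2-byte form → D2 B9.
Concatenated (22 bytes): F0 9F 9A B5 E1 84 8C 65 F2 82 B3 B1 F0 94 A6 90 F0 A7 95 95 D2 B9.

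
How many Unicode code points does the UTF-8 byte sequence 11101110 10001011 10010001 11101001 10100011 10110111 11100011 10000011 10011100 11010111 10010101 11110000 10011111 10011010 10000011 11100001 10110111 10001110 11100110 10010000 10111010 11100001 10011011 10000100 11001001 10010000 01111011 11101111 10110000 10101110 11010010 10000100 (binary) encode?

Byte at offset 0: 0xEE = 11101110 → 3-byte char (#1). Advance 3.
Byte at offset 3: 0xE9 = 11101001 → 3-byte char (#2). Advance 3.
Byte at offset 6: 0xE3 = 11100011 → 3-byte char (#3). Advance 3.
Byte at offset 9: 0xD7 = 11010111 → 2-byte char (#4). Advance 2.
Byte at offset 11: 0xF0 = 11110000 → 4-byte char (#5). Advance 4.
Byte at offset 15: 0xE1 = 11100001 → 3-byte char (#6). Advance 3.
Byte at offset 18: 0xE6 = 11100110 → 3-byte char (#7). Advance 3.
Byte at offset 21: 0xE1 = 11100001 → 3-byte char (#8). Advance 3.
Byte at offset 24: 0xC9 = 11001001 → 2-byte char (#9). Advance 2.
Byte at offset 26: 0x7B = 01111011 → 1-byte char (#10). Advance 1.
Byte at offset 27: 0xEF = 11101111 → 3-byte char (#11). Advance 3.
Byte at offset 30: 0xD2 = 11010010 → 2-byte char (#12). Advance 2.
Reached end at offset 32 after 12 code points.

12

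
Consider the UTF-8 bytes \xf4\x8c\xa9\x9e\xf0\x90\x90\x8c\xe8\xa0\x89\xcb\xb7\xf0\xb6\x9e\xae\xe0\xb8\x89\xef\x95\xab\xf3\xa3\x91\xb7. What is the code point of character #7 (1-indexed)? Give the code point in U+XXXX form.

U+F56B

Offset 0: leading byte 0xF4 = 11110100 → 4-byte char #1 = F4 8C A9 9E.
Offset 4: leading byte 0xF0 = 11110000 → 4-byte char #2 = F0 90 90 8C.
Offset 8: leading byte 0xE8 = 11101000 → 3-byte char #3 = E8 A0 89.
Offset 11: leading byte 0xCB = 11001011 → 2-byte char #4 = CB B7.
Offset 13: leading byte 0xF0 = 11110000 → 4-byte char #5 = F0 B6 9E AE.
Offset 17: leading byte 0xE0 = 11100000 → 3-byte char #6 = E0 B8 89.
Offset 20: leading byte 0xEF = 11101111 → 3-byte char #7 = EF 95 AB.
Leading byte 0xEF = 11101111 matches 1110xxxx → 3-byte sequence.
Byte 1: 0xEF = 11101111, payload 1111 (4 bits).
Byte 2: 0x95 = 10010101 (10xxxxxx ✓), payload 010101.
Byte 3: 0xAB = 10101011 (10xxxxxx ✓), payload 101011.
Concatenate: 1111010101101011 = 0xF56B (16 bits → U+F56B).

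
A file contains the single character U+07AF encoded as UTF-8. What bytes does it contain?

U+07AF = 0x7AF = 1967 decimal. In range U+0080–U+07FF → 2-byte form: 110xxxxx 10xxxxxx.
Binary (11 bits): 11110101111.
Split 5+6: 11110 | 101111.
Byte 1: 11011110 = 0xDE.
Byte 2: 10101111 = 0xAF.

DE AF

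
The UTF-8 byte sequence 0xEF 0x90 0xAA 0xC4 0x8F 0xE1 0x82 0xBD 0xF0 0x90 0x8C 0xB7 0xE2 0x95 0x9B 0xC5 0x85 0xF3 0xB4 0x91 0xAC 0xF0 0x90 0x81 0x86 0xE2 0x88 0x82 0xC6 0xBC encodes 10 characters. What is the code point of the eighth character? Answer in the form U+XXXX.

U+10046

Offset 0: leading byte 0xEF = 11101111 → 3-byte char #1 = EF 90 AA.
Offset 3: leading byte 0xC4 = 11000100 → 2-byte char #2 = C4 8F.
Offset 5: leading byte 0xE1 = 11100001 → 3-byte char #3 = E1 82 BD.
Offset 8: leading byte 0xF0 = 11110000 → 4-byte char #4 = F0 90 8C B7.
Offset 12: leading byte 0xE2 = 11100010 → 3-byte char #5 = E2 95 9B.
Offset 15: leading byte 0xC5 = 11000101 → 2-byte char #6 = C5 85.
Offset 17: leading byte 0xF3 = 11110011 → 4-byte char #7 = F3 B4 91 AC.
Offset 21: leading byte 0xF0 = 11110000 → 4-byte char #8 = F0 90 81 86.
Leading byte 0xF0 = 11110000 matches 11110xxx → 4-byte sequence.
Byte 1: 0xF0 = 11110000, payload 000 (3 bits).
Byte 2: 0x90 = 10010000 (10xxxxxx ✓), payload 010000.
Byte 3: 0x81 = 10000001 (10xxxxxx ✓), payload 000001.
Byte 4: 0x86 = 10000110 (10xxxxxx ✓), payload 000110.
Concatenate: 000010000000001000110 = 0x10046 (21 bits → U+10046).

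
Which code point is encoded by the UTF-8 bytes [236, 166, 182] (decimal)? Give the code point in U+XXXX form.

Leading byte 0xEC = 11101100 matches 1110xxxx → 3-byte sequence.
Byte 1: 0xEC = 11101100, payload 1100 (4 bits).
Byte 2: 0xA6 = 10100110 (10xxxxxx ✓), payload 100110.
Byte 3: 0xB6 = 10110110 (10xxxxxx ✓), payload 110110.
Concatenate: 1100100110110110 = 0xC9B6 (16 bits → U+C9B6).

U+C9B6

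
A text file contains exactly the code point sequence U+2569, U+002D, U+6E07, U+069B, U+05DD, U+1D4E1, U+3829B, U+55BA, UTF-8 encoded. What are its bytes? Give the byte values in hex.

U+2569: 3-byte form → E2 95 A9.
U+002D: 1-byte form → 2D.
U+6E07: 3-byte form → E6 B8 87.
U+069B: 2-byte form → DA 9B.
U+05DD: 2-byte form → D7 9D.
U+1D4E1: 4-byte form → F0 9D 93 A1.
U+3829B: 4-byte form → F0 B8 8A 9B.
U+55BA: 3-byte form → E5 96 BA.
Concatenated (22 bytes): E2 95 A9 2D E6 B8 87 DA 9B D7 9D F0 9D 93 A1 F0 B8 8A 9B E5 96 BA.

E2 95 A9 2D E6 B8 87 DA 9B D7 9D F0 9D 93 A1 F0 B8 8A 9B E5 96 BA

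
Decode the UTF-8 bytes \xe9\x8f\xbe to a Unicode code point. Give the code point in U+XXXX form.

U+93FE

Leading byte 0xE9 = 11101001 matches 1110xxxx → 3-byte sequence.
Byte 1: 0xE9 = 11101001, payload 1001 (4 bits).
Byte 2: 0x8F = 10001111 (10xxxxxx ✓), payload 001111.
Byte 3: 0xBE = 10111110 (10xxxxxx ✓), payload 111110.
Concatenate: 1001001111111110 = 0x93FE (16 bits → U+93FE).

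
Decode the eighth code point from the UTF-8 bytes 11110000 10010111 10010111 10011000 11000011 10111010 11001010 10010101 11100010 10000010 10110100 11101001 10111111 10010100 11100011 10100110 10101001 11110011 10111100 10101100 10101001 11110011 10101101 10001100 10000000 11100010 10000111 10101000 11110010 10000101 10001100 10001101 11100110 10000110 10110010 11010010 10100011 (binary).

Offset 0: leading byte 0xF0 = 11110000 → 4-byte char #1 = F0 97 97 98.
Offset 4: leading byte 0xC3 = 11000011 → 2-byte char #2 = C3 BA.
Offset 6: leading byte 0xCA = 11001010 → 2-byte char #3 = CA 95.
Offset 8: leading byte 0xE2 = 11100010 → 3-byte char #4 = E2 82 B4.
Offset 11: leading byte 0xE9 = 11101001 → 3-byte char #5 = E9 BF 94.
Offset 14: leading byte 0xE3 = 11100011 → 3-byte char #6 = E3 A6 A9.
Offset 17: leading byte 0xF3 = 11110011 → 4-byte char #7 = F3 BC AC A9.
Offset 21: leading byte 0xF3 = 11110011 → 4-byte char #8 = F3 AD 8C 80.
Leading byte 0xF3 = 11110011 matches 11110xxx → 4-byte sequence.
Byte 1: 0xF3 = 11110011, payload 011 (3 bits).
Byte 2: 0xAD = 10101101 (10xxxxxx ✓), payload 101101.
Byte 3: 0x8C = 10001100 (10xxxxxx ✓), payload 001100.
Byte 4: 0x80 = 10000000 (10xxxxxx ✓), payload 000000.
Concatenate: 011101101001100000000 = 0xED300 (21 bits → U+ED300).

U+ED300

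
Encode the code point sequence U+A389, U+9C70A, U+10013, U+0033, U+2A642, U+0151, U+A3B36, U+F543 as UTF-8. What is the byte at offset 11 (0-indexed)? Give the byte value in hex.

U+A389 → 3-byte form EA 8E 89 at offsets 0–2.
U+9C70A → 4-byte form F2 9C 9C 8A at offsets 3–6.
U+10013 → 4-byte form F0 90 80 93 at offsets 7–10.
U+0033 → 1-byte form 33 at offsets 11–11.
Offset 11 falls in char 4's range; it's byte 1 of 33 = 0x33.

0x33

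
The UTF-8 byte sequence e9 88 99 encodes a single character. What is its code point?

U+9219

Leading byte 0xE9 = 11101001 matches 1110xxxx → 3-byte sequence.
Byte 1: 0xE9 = 11101001, payload 1001 (4 bits).
Byte 2: 0x88 = 10001000 (10xxxxxx ✓), payload 001000.
Byte 3: 0x99 = 10011001 (10xxxxxx ✓), payload 011001.
Concatenate: 1001001000011001 = 0x9219 (16 bits → U+9219).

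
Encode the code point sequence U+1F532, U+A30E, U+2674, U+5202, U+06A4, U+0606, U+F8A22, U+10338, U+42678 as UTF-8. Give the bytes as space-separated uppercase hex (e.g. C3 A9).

F0 9F 94 B2 EA 8C 8E E2 99 B4 E5 88 82 DA A4 D8 86 F3 B8 A8 A2 F0 90 8C B8 F1 82 99 B8

U+1F532: 4-byte form → F0 9F 94 B2.
U+A30E: 3-byte form → EA 8C 8E.
U+2674: 3-byte form → E2 99 B4.
U+5202: 3-byte form → E5 88 82.
U+06A4: 2-byte form → DA A4.
U+0606: 2-byte form → D8 86.
U+F8A22: 4-byte form → F3 B8 A8 A2.
U+10338: 4-byte form → F0 90 8C B8.
U+42678: 4-byte form → F1 82 99 B8.
Concatenated (29 bytes): F0 9F 94 B2 EA 8C 8E E2 99 B4 E5 88 82 DA A4 D8 86 F3 B8 A8 A2 F0 90 8C B8 F1 82 99 B8.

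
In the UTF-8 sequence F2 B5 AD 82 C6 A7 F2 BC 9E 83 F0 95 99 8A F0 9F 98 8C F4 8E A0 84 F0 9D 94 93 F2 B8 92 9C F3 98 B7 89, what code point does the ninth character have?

Offset 0: leading byte 0xF2 = 11110010 → 4-byte char #1 = F2 B5 AD 82.
Offset 4: leading byte 0xC6 = 11000110 → 2-byte char #2 = C6 A7.
Offset 6: leading byte 0xF2 = 11110010 → 4-byte char #3 = F2 BC 9E 83.
Offset 10: leading byte 0xF0 = 11110000 → 4-byte char #4 = F0 95 99 8A.
Offset 14: leading byte 0xF0 = 11110000 → 4-byte char #5 = F0 9F 98 8C.
Offset 18: leading byte 0xF4 = 11110100 → 4-byte char #6 = F4 8E A0 84.
Offset 22: leading byte 0xF0 = 11110000 → 4-byte char #7 = F0 9D 94 93.
Offset 26: leading byte 0xF2 = 11110010 → 4-byte char #8 = F2 B8 92 9C.
Offset 30: leading byte 0xF3 = 11110011 → 4-byte char #9 = F3 98 B7 89.
Leading byte 0xF3 = 11110011 matches 11110xxx → 4-byte sequence.
Byte 1: 0xF3 = 11110011, payload 011 (3 bits).
Byte 2: 0x98 = 10011000 (10xxxxxx ✓), payload 011000.
Byte 3: 0xB7 = 10110111 (10xxxxxx ✓), payload 110111.
Byte 4: 0x89 = 10001001 (10xxxxxx ✓), payload 001001.
Concatenate: 011011000110111001001 = 0xD8DC9 (21 bits → U+D8DC9).

U+D8DC9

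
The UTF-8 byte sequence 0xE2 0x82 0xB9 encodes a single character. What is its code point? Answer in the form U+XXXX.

Leading byte 0xE2 = 11100010 matches 1110xxxx → 3-byte sequence.
Byte 1: 0xE2 = 11100010, payload 0010 (4 bits).
Byte 2: 0x82 = 10000010 (10xxxxxx ✓), payload 000010.
Byte 3: 0xB9 = 10111001 (10xxxxxx ✓), payload 111001.
Concatenate: 0010000010111001 = 0x20B9 (16 bits → U+20B9).

U+20B9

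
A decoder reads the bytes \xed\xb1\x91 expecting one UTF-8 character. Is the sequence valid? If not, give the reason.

invalid (encodes a surrogate (U+D800–U+DFFF))

Structurally a 3-byte sequence; payload = 0xDC51.
But 0xDC51 is in U+D800–U+DFFF, the surrogate range. Surrogates are not Unicode scalar values and are forbidden in UTF-8.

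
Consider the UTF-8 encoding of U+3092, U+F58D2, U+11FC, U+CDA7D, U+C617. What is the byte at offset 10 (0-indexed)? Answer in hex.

0xF3

U+3092 → 3-byte form E3 82 92 at offsets 0–2.
U+F58D2 → 4-byte form F3 B5 A3 92 at offsets 3–6.
U+11FC → 3-byte form E1 87 BC at offsets 7–9.
U+CDA7D → 4-byte form F3 8D A9 BD at offsets 10–13.
Offset 10 falls in char 4's range; it's byte 1 of F3 8D A9 BD = 0xF3.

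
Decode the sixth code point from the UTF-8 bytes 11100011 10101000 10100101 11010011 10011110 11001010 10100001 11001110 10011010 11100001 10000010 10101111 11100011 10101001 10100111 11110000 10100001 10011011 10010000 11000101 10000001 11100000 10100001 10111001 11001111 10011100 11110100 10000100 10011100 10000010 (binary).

Offset 0: leading byte 0xE3 = 11100011 → 3-byte char #1 = E3 A8 A5.
Offset 3: leading byte 0xD3 = 11010011 → 2-byte char #2 = D3 9E.
Offset 5: leading byte 0xCA = 11001010 → 2-byte char #3 = CA A1.
Offset 7: leading byte 0xCE = 11001110 → 2-byte char #4 = CE 9A.
Offset 9: leading byte 0xE1 = 11100001 → 3-byte char #5 = E1 82 AF.
Offset 12: leading byte 0xE3 = 11100011 → 3-byte char #6 = E3 A9 A7.
Leading byte 0xE3 = 11100011 matches 1110xxxx → 3-byte sequence.
Byte 1: 0xE3 = 11100011, payload 0011 (4 bits).
Byte 2: 0xA9 = 10101001 (10xxxxxx ✓), payload 101001.
Byte 3: 0xA7 = 10100111 (10xxxxxx ✓), payload 100111.
Concatenate: 0011101001100111 = 0x3A67 (16 bits → U+3A67).

U+3A67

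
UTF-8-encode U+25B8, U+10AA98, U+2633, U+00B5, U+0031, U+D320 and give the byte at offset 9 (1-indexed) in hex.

0x98

1-indexed offset 9 is 0-indexed offset 8.
U+25B8 → 3-byte form E2 96 B8 at offsets 0–2.
U+10AA98 → 4-byte form F4 8A AA 98 at offsets 3–6.
U+2633 → 3-byte form E2 98 B3 at offsets 7–9.
Offset 8 falls in char 3's range; it's byte 2 of E2 98 B3 = 0x98.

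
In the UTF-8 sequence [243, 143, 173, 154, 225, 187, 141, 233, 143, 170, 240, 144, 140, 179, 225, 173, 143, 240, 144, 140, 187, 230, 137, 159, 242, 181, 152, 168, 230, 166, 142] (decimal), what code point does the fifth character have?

U+1B4F

Offset 0: leading byte 0xF3 = 11110011 → 4-byte char #1 = F3 8F AD 9A.
Offset 4: leading byte 0xE1 = 11100001 → 3-byte char #2 = E1 BB 8D.
Offset 7: leading byte 0xE9 = 11101001 → 3-byte char #3 = E9 8F AA.
Offset 10: leading byte 0xF0 = 11110000 → 4-byte char #4 = F0 90 8C B3.
Offset 14: leading byte 0xE1 = 11100001 → 3-byte char #5 = E1 AD 8F.
Leading byte 0xE1 = 11100001 matches 1110xxxx → 3-byte sequence.
Byte 1: 0xE1 = 11100001, payload 0001 (4 bits).
Byte 2: 0xAD = 10101101 (10xxxxxx ✓), payload 101101.
Byte 3: 0x8F = 10001111 (10xxxxxx ✓), payload 001111.
Concatenate: 0001101101001111 = 0x1B4F (16 bits → U+1B4F).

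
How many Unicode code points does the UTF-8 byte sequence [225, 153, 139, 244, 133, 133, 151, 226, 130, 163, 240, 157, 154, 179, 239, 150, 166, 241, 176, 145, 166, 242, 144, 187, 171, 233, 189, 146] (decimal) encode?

Byte at offset 0: 0xE1 = 11100001 → 3-byte char (#1). Advance 3.
Byte at offset 3: 0xF4 = 11110100 → 4-byte char (#2). Advance 4.
Byte at offset 7: 0xE2 = 11100010 → 3-byte char (#3). Advance 3.
Byte at offset 10: 0xF0 = 11110000 → 4-byte char (#4). Advance 4.
Byte at offset 14: 0xEF = 11101111 → 3-byte char (#5). Advance 3.
Byte at offset 17: 0xF1 = 11110001 → 4-byte char (#6). Advance 4.
Byte at offset 21: 0xF2 = 11110010 → 4-byte char (#7). Advance 4.
Byte at offset 25: 0xE9 = 11101001 → 3-byte char (#8). Advance 3.
Reached end at offset 28 after 8 code points.

8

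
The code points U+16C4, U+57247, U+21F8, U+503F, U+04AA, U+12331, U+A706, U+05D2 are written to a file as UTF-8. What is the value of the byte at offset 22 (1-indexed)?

1-indexed offset 22 is 0-indexed offset 21.
U+16C4 → 3-byte form E1 9B 84 at offsets 0–2.
U+57247 → 4-byte form F1 97 89 87 at offsets 3–6.
U+21F8 → 3-byte form E2 87 B8 at offsets 7–9.
U+503F → 3-byte form E5 80 BF at offsets 10–12.
U+04AA → 2-byte form D2 AA at offsets 13–14.
U+12331 → 4-byte form F0 92 8C B1 at offsets 15–18.
U+A706 → 3-byte form EA 9C 86 at offsets 19–21.
Offset 21 falls in char 7's range; it's byte 3 of EA 9C 86 = 0x86.

0x86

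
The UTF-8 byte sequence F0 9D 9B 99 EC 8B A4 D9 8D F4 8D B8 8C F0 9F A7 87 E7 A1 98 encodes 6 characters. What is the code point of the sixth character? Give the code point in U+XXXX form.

Offset 0: leading byte 0xF0 = 11110000 → 4-byte char #1 = F0 9D 9B 99.
Offset 4: leading byte 0xEC = 11101100 → 3-byte char #2 = EC 8B A4.
Offset 7: leading byte 0xD9 = 11011001 → 2-byte char #3 = D9 8D.
Offset 9: leading byte 0xF4 = 11110100 → 4-byte char #4 = F4 8D B8 8C.
Offset 13: leading byte 0xF0 = 11110000 → 4-byte char #5 = F0 9F A7 87.
Offset 17: leading byte 0xE7 = 11100111 → 3-byte char #6 = E7 A1 98.
Leading byte 0xE7 = 11100111 matches 1110xxxx → 3-byte sequence.
Byte 1: 0xE7 = 11100111, payload 0111 (4 bits).
Byte 2: 0xA1 = 10100001 (10xxxxxx ✓), payload 100001.
Byte 3: 0x98 = 10011000 (10xxxxxx ✓), payload 011000.
Concatenate: 0111100001011000 = 0x7858 (16 bits → U+7858).

U+7858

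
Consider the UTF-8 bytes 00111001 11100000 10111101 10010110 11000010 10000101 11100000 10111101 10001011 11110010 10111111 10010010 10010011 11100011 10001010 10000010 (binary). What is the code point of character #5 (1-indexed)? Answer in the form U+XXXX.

U+BF493

Offset 0: leading byte 0x39 = 00111001 → 1-byte char #1 = 39.
Offset 1: leading byte 0xE0 = 11100000 → 3-byte char #2 = E0 BD 96.
Offset 4: leading byte 0xC2 = 11000010 → 2-byte char #3 = C2 85.
Offset 6: leading byte 0xE0 = 11100000 → 3-byte char #4 = E0 BD 8B.
Offset 9: leading byte 0xF2 = 11110010 → 4-byte char #5 = F2 BF 92 93.
Leading byte 0xF2 = 11110010 matches 11110xxx → 4-byte sequence.
Byte 1: 0xF2 = 11110010, payload 010 (3 bits).
Byte 2: 0xBF = 10111111 (10xxxxxx ✓), payload 111111.
Byte 3: 0x92 = 10010010 (10xxxxxx ✓), payload 010010.
Byte 4: 0x93 = 10010011 (10xxxxxx ✓), payload 010011.
Concatenate: 010111111010010010011 = 0xBF493 (21 bits → U+BF493).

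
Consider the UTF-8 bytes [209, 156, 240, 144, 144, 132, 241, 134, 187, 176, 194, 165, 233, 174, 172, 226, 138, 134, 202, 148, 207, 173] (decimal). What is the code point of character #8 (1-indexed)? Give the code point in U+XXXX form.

Offset 0: leading byte 0xD1 = 11010001 → 2-byte char #1 = D1 9C.
Offset 2: leading byte 0xF0 = 11110000 → 4-byte char #2 = F0 90 90 84.
Offset 6: leading byte 0xF1 = 11110001 → 4-byte char #3 = F1 86 BB B0.
Offset 10: leading byte 0xC2 = 11000010 → 2-byte char #4 = C2 A5.
Offset 12: leading byte 0xE9 = 11101001 → 3-byte char #5 = E9 AE AC.
Offset 15: leading byte 0xE2 = 11100010 → 3-byte char #6 = E2 8A 86.
Offset 18: leading byte 0xCA = 11001010 → 2-byte char #7 = CA 94.
Offset 20: leading byte 0xCF = 11001111 → 2-byte char #8 = CF AD.
Leading byte 0xCF = 11001111 matches 110xxxxx → 2-byte sequence.
Byte 1: 0xCF = 11001111, payload 01111 (5 bits).
Byte 2: 0xAD = 10101101 (10xxxxxx ✓), payload 101101.
Concatenate: 01111101101 = 0x3ED (11 bits → U+03ED).

U+03ED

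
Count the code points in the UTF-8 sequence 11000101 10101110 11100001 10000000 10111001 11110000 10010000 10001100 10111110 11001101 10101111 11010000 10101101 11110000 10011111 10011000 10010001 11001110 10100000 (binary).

Byte at offset 0: 0xC5 = 11000101 → 2-byte char (#1). Advance 2.
Byte at offset 2: 0xE1 = 11100001 → 3-byte char (#2). Advance 3.
Byte at offset 5: 0xF0 = 11110000 → 4-byte char (#3). Advance 4.
Byte at offset 9: 0xCD = 11001101 → 2-byte char (#4). Advance 2.
Byte at offset 11: 0xD0 = 11010000 → 2-byte char (#5). Advance 2.
Byte at offset 13: 0xF0 = 11110000 → 4-byte char (#6). Advance 4.
Byte at offset 17: 0xCE = 11001110 → 2-byte char (#7). Advance 2.
Reached end at offset 19 after 7 code points.

7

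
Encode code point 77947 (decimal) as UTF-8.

U+1307B = 0x1307B = 77947 decimal. In range U+10000–U+10FFFF → 4-byte form: 11110xxx 10xxxxxx 10xxxxxx 10xxxxxx.
Binary (21 bits): 000010011000001111011.
Split 3+6+6+6: 000 | 010011 | 000001 | 111011.
Byte 1: 11110000 = 0xF0.
Byte 2: 10010011 = 0x93.
Byte 3: 10000001 = 0x81.
Byte 4: 10111011 = 0xBB.

F0 93 81 BB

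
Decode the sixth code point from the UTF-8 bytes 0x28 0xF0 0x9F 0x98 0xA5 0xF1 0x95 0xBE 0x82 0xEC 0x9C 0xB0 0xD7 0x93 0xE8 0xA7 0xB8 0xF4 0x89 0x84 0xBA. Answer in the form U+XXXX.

U+89F8

Offset 0: leading byte 0x28 = 00101000 → 1-byte char #1 = 28.
Offset 1: leading byte 0xF0 = 11110000 → 4-byte char #2 = F0 9F 98 A5.
Offset 5: leading byte 0xF1 = 11110001 → 4-byte char #3 = F1 95 BE 82.
Offset 9: leading byte 0xEC = 11101100 → 3-byte char #4 = EC 9C B0.
Offset 12: leading byte 0xD7 = 11010111 → 2-byte char #5 = D7 93.
Offset 14: leading byte 0xE8 = 11101000 → 3-byte char #6 = E8 A7 B8.
Leading byte 0xE8 = 11101000 matches 1110xxxx → 3-byte sequence.
Byte 1: 0xE8 = 11101000, payload 1000 (4 bits).
Byte 2: 0xA7 = 10100111 (10xxxxxx ✓), payload 100111.
Byte 3: 0xB8 = 10111000 (10xxxxxx ✓), payload 111000.
Concatenate: 1000100111111000 = 0x89F8 (16 bits → U+89F8).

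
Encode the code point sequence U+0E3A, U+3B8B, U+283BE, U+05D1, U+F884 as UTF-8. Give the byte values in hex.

E0 B8 BA E3 AE 8B F0 A8 8E BE D7 91 EF A2 84

U+0E3A: 3-byte form → E0 B8 BA.
U+3B8B: 3-byte form → E3 AE 8B.
U+283BE: 4-byte form → F0 A8 8E BE.
U+05D1: 2-byte form → D7 91.
U+F884: 3-byte form → EF A2 84.
Concatenated (15 bytes): E0 B8 BA E3 AE 8B F0 A8 8E BE D7 91 EF A2 84.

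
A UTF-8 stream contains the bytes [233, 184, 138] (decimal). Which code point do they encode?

Leading byte 0xE9 = 11101001 matches 1110xxxx → 3-byte sequence.
Byte 1: 0xE9 = 11101001, payload 1001 (4 bits).
Byte 2: 0xB8 = 10111000 (10xxxxxx ✓), payload 111000.
Byte 3: 0x8A = 10001010 (10xxxxxx ✓), payload 001010.
Concatenate: 1001111000001010 = 0x9E0A (16 bits → U+9E0A).

U+9E0A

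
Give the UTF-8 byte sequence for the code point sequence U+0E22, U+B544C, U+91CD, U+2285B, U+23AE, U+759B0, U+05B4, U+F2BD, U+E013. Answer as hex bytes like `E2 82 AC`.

E0 B8 A2 F2 B5 91 8C E9 87 8D F0 A2 A1 9B E2 8E AE F1 B5 A6 B0 D6 B4 EF 8A BD EE 80 93

U+0E22: 3-byte form → E0 B8 A2.
U+B544C: 4-byte form → F2 B5 91 8C.
U+91CD: 3-byte form → E9 87 8D.
U+2285B: 4-byte form → F0 A2 A1 9B.
U+23AE: 3-byte form → E2 8E AE.
U+759B0: 4-byte form → F1 B5 A6 B0.
U+05B4: 2-byte form → D6 B4.
U+F2BD: 3-byte form → EF 8A BD.
U+E013: 3-byte form → EE 80 93.
Concatenated (29 bytes): E0 B8 A2 F2 B5 91 8C E9 87 8D F0 A2 A1 9B E2 8E AE F1 B5 A6 B0 D6 B4 EF 8A BD EE 80 93.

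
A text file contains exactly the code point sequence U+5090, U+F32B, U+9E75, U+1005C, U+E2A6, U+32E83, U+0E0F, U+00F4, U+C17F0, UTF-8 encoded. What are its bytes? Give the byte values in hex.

U+5090: 3-byte form → E5 82 90.
U+F32B: 3-byte form → EF 8C AB.
U+9E75: 3-byte form → E9 B9 B5.
U+1005C: 4-byte form → F0 90 81 9C.
U+E2A6: 3-byte form → EE 8A A6.
U+32E83: 4-byte form → F0 B2 BA 83.
U+0E0F: 3-byte form → E0 B8 8F.
U+00F4: 2-byte form → C3 B4.
U+C17F0: 4-byte form → F3 81 9F B0.
Concatenated (29 bytes): E5 82 90 EF 8C AB E9 B9 B5 F0 90 81 9C EE 8A A6 F0 B2 BA 83 E0 B8 8F C3 B4 F3 81 9F B0.

E5 82 90 EF 8C AB E9 B9 B5 F0 90 81 9C EE 8A A6 F0 B2 BA 83 E0 B8 8F C3 B4 F3 81 9F B0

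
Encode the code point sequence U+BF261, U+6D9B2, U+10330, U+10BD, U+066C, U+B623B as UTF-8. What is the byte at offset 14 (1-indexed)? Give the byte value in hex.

1-indexed offset 14 is 0-indexed offset 13.
U+BF261 → 4-byte form F2 BF 89 A1 at offsets 0–3.
U+6D9B2 → 4-byte form F1 AD A6 B2 at offsets 4–7.
U+10330 → 4-byte form F0 90 8C B0 at offsets 8–11.
U+10BD → 3-byte form E1 82 BD at offsets 12–14.
Offset 13 falls in char 4's range; it's byte 2 of E1 82 BD = 0x82.

0x82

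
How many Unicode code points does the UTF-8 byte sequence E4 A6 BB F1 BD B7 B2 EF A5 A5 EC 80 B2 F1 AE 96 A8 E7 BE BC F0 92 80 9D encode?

7

Byte at offset 0: 0xE4 = 11100100 → 3-byte char (#1). Advance 3.
Byte at offset 3: 0xF1 = 11110001 → 4-byte char (#2). Advance 4.
Byte at offset 7: 0xEF = 11101111 → 3-byte char (#3). Advance 3.
Byte at offset 10: 0xEC = 11101100 → 3-byte char (#4). Advance 3.
Byte at offset 13: 0xF1 = 11110001 → 4-byte char (#5). Advance 4.
Byte at offset 17: 0xE7 = 11100111 → 3-byte char (#6). Advance 3.
Byte at offset 20: 0xF0 = 11110000 → 4-byte char (#7). Advance 4.
Reached end at offset 24 after 7 code points.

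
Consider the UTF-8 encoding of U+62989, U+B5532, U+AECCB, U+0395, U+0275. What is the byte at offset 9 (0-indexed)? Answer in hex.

U+62989 → 4-byte form F1 A2 A6 89 at offsets 0–3.
U+B5532 → 4-byte form F2 B5 94 B2 at offsets 4–7.
U+AECCB → 4-byte form F2 AE B3 8B at offsets 8–11.
Offset 9 falls in char 3's range; it's byte 2 of F2 AE B3 8B = 0xAE.

0xAE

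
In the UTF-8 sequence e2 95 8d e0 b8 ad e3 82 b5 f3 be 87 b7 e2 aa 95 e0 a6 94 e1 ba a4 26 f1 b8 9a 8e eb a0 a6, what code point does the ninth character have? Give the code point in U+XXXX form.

U+7868E

Offset 0: leading byte 0xE2 = 11100010 → 3-byte char #1 = E2 95 8D.
Offset 3: leading byte 0xE0 = 11100000 → 3-byte char #2 = E0 B8 AD.
Offset 6: leading byte 0xE3 = 11100011 → 3-byte char #3 = E3 82 B5.
Offset 9: leading byte 0xF3 = 11110011 → 4-byte char #4 = F3 BE 87 B7.
Offset 13: leading byte 0xE2 = 11100010 → 3-byte char #5 = E2 AA 95.
Offset 16: leading byte 0xE0 = 11100000 → 3-byte char #6 = E0 A6 94.
Offset 19: leading byte 0xE1 = 11100001 → 3-byte char #7 = E1 BA A4.
Offset 22: leading byte 0x26 = 00100110 → 1-byte char #8 = 26.
Offset 23: leading byte 0xF1 = 11110001 → 4-byte char #9 = F1 B8 9A 8E.
Leading byte 0xF1 = 11110001 matches 11110xxx → 4-byte sequence.
Byte 1: 0xF1 = 11110001, payload 001 (3 bits).
Byte 2: 0xB8 = 10111000 (10xxxxxx ✓), payload 111000.
Byte 3: 0x9A = 10011010 (10xxxxxx ✓), payload 011010.
Byte 4: 0x8E = 10001110 (10xxxxxx ✓), payload 001110.
Concatenate: 001111000011010001110 = 0x7868E (21 bits → U+7868E).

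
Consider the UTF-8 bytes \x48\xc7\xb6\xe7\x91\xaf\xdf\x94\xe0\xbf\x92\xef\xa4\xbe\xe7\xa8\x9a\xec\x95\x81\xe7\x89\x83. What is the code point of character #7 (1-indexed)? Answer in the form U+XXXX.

Offset 0: leading byte 0x48 = 01001000 → 1-byte char #1 = 48.
Offset 1: leading byte 0xC7 = 11000111 → 2-byte char #2 = C7 B6.
Offset 3: leading byte 0xE7 = 11100111 → 3-byte char #3 = E7 91 AF.
Offset 6: leading byte 0xDF = 11011111 → 2-byte char #4 = DF 94.
Offset 8: leading byte 0xE0 = 11100000 → 3-byte char #5 = E0 BF 92.
Offset 11: leading byte 0xEF = 11101111 → 3-byte char #6 = EF A4 BE.
Offset 14: leading byte 0xE7 = 11100111 → 3-byte char #7 = E7 A8 9A.
Leading byte 0xE7 = 11100111 matches 1110xxxx → 3-byte sequence.
Byte 1: 0xE7 = 11100111, payload 0111 (4 bits).
Byte 2: 0xA8 = 10101000 (10xxxxxx ✓), payload 101000.
Byte 3: 0x9A = 10011010 (10xxxxxx ✓), payload 011010.
Concatenate: 0111101000011010 = 0x7A1A (16 bits → U+7A1A).

U+7A1A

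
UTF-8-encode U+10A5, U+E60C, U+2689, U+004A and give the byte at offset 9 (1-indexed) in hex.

0x89

1-indexed offset 9 is 0-indexed offset 8.
U+10A5 → 3-byte form E1 82 A5 at offsets 0–2.
U+E60C → 3-byte form EE 98 8C at offsets 3–5.
U+2689 → 3-byte form E2 9A 89 at offsets 6–8.
Offset 8 falls in char 3's range; it's byte 3 of E2 9A 89 = 0x89.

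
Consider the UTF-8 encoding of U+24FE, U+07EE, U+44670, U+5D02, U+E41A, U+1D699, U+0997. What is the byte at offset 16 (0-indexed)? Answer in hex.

0x9D

U+24FE → 3-byte form E2 93 BE at offsets 0–2.
U+07EE → 2-byte form DF AE at offsets 3–4.
U+44670 → 4-byte form F1 84 99 B0 at offsets 5–8.
U+5D02 → 3-byte form E5 B4 82 at offsets 9–11.
U+E41A → 3-byte form EE 90 9A at offsets 12–14.
U+1D699 → 4-byte form F0 9D 9A 99 at offsets 15–18.
Offset 16 falls in char 6's range; it's byte 2 of F0 9D 9A 99 = 0x9D.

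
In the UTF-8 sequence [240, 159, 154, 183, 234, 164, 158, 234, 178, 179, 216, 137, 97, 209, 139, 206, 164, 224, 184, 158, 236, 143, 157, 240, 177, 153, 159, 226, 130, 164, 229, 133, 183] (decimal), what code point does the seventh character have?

Offset 0: leading byte 0xF0 = 11110000 → 4-byte char #1 = F0 9F 9A B7.
Offset 4: leading byte 0xEA = 11101010 → 3-byte char #2 = EA A4 9E.
Offset 7: leading byte 0xEA = 11101010 → 3-byte char #3 = EA B2 B3.
Offset 10: leading byte 0xD8 = 11011000 → 2-byte char #4 = D8 89.
Offset 12: leading byte 0x61 = 01100001 → 1-byte char #5 = 61.
Offset 13: leading byte 0xD1 = 11010001 → 2-byte char #6 = D1 8B.
Offset 15: leading byte 0xCE = 11001110 → 2-byte char #7 = CE A4.
Leading byte 0xCE = 11001110 matches 110xxxxx → 2-byte sequence.
Byte 1: 0xCE = 11001110, payload 01110 (5 bits).
Byte 2: 0xA4 = 10100100 (10xxxxxx ✓), payload 100100.
Concatenate: 01110100100 = 0x3A4 (11 bits → U+03A4).

U+03A4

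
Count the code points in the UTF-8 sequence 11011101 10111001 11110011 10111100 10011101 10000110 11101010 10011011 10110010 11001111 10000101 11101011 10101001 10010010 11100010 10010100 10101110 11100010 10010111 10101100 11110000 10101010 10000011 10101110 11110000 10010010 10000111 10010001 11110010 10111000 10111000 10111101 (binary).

Byte at offset 0: 0xDD = 11011101 → 2-byte char (#1). Advance 2.
Byte at offset 2: 0xF3 = 11110011 → 4-byte char (#2). Advance 4.
Byte at offset 6: 0xEA = 11101010 → 3-byte char (#3). Advance 3.
Byte at offset 9: 0xCF = 11001111 → 2-byte char (#4). Advance 2.
Byte at offset 11: 0xEB = 11101011 → 3-byte char (#5). Advance 3.
Byte at offset 14: 0xE2 = 11100010 → 3-byte char (#6). Advance 3.
Byte at offset 17: 0xE2 = 11100010 → 3-byte char (#7). Advance 3.
Byte at offset 20: 0xF0 = 11110000 → 4-byte char (#8). Advance 4.
Byte at offset 24: 0xF0 = 11110000 → 4-byte char (#9). Advance 4.
Byte at offset 28: 0xF2 = 11110010 → 4-byte char (#10). Advance 4.
Reached end at offset 32 after 10 code points.

10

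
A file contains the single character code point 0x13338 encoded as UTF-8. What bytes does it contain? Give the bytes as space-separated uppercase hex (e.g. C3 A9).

F0 93 8C B8

U+13338 = 0x13338 = 78648 decimal. In range U+10000–U+10FFFF → 4-byte form: 11110xxx 10xxxxxx 10xxxxxx 10xxxxxx.
Binary (21 bits): 000010011001100111000.
Split 3+6+6+6: 000 | 010011 | 001100 | 111000.
Byte 1: 11110000 = 0xF0.
Byte 2: 10010011 = 0x93.
Byte 3: 10001100 = 0x8C.
Byte 4: 10111000 = 0xB8.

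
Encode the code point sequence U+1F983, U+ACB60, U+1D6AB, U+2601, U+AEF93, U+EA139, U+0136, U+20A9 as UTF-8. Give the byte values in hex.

F0 9F A6 83 F2 AC AD A0 F0 9D 9A AB E2 98 81 F2 AE BE 93 F3 AA 84 B9 C4 B6 E2 82 A9

U+1F983: 4-byte form → F0 9F A6 83.
U+ACB60: 4-byte form → F2 AC AD A0.
U+1D6AB: 4-byte form → F0 9D 9A AB.
U+2601: 3-byte form → E2 98 81.
U+AEF93: 4-byte form → F2 AE BE 93.
U+EA139: 4-byte form → F3 AA 84 B9.
U+0136: 2-byte form → C4 B6.
U+20A9: 3-byte form → E2 82 A9.
Concatenated (28 bytes): F0 9F A6 83 F2 AC AD A0 F0 9D 9A AB E2 98 81 F2 AE BE 93 F3 AA 84 B9 C4 B6 E2 82 A9.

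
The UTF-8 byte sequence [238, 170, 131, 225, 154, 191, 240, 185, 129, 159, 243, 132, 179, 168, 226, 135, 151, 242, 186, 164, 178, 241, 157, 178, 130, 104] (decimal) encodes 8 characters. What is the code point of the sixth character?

U+BA932

Offset 0: leading byte 0xEE = 11101110 → 3-byte char #1 = EE AA 83.
Offset 3: leading byte 0xE1 = 11100001 → 3-byte char #2 = E1 9A BF.
Offset 6: leading byte 0xF0 = 11110000 → 4-byte char #3 = F0 B9 81 9F.
Offset 10: leading byte 0xF3 = 11110011 → 4-byte char #4 = F3 84 B3 A8.
Offset 14: leading byte 0xE2 = 11100010 → 3-byte char #5 = E2 87 97.
Offset 17: leading byte 0xF2 = 11110010 → 4-byte char #6 = F2 BA A4 B2.
Leading byte 0xF2 = 11110010 matches 11110xxx → 4-byte sequence.
Byte 1: 0xF2 = 11110010, payload 010 (3 bits).
Byte 2: 0xBA = 10111010 (10xxxxxx ✓), payload 111010.
Byte 3: 0xA4 = 10100100 (10xxxxxx ✓), payload 100100.
Byte 4: 0xB2 = 10110010 (10xxxxxx ✓), payload 110010.
Concatenate: 010111010100100110010 = 0xBA932 (21 bits → U+BA932).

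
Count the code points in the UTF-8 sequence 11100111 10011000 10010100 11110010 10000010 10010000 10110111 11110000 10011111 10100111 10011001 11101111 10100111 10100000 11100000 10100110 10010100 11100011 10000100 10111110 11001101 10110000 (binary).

7

Byte at offset 0: 0xE7 = 11100111 → 3-byte char (#1). Advance 3.
Byte at offset 3: 0xF2 = 11110010 → 4-byte char (#2). Advance 4.
Byte at offset 7: 0xF0 = 11110000 → 4-byte char (#3). Advance 4.
Byte at offset 11: 0xEF = 11101111 → 3-byte char (#4). Advance 3.
Byte at offset 14: 0xE0 = 11100000 → 3-byte char (#5). Advance 3.
Byte at offset 17: 0xE3 = 11100011 → 3-byte char (#6). Advance 3.
Byte at offset 20: 0xCD = 11001101 → 2-byte char (#7). Advance 2.
Reached end at offset 22 after 7 code points.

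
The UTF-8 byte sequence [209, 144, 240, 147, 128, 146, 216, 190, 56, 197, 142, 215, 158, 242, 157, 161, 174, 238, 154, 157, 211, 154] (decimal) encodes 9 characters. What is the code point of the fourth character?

Offset 0: leading byte 0xD1 = 11010001 → 2-byte char #1 = D1 90.
Offset 2: leading byte 0xF0 = 11110000 → 4-byte char #2 = F0 93 80 92.
Offset 6: leading byte 0xD8 = 11011000 → 2-byte char #3 = D8 BE.
Offset 8: leading byte 0x38 = 00111000 → 1-byte char #4 = 38.
Leading byte 0x38 = 00111000 matches 0xxxxxxx → 1-byte sequence.
Byte 1: 0x38 = 00111000, payload 0111000 (7 bits).
Concatenate: 0111000 = 0x38 (7 bits → U+0038).

U+0038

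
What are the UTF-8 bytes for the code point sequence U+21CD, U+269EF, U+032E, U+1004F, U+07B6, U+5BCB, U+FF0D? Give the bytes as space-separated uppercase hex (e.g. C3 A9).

E2 87 8D F0 A6 A7 AF CC AE F0 90 81 8F DE B6 E5 AF 8B EF BC 8D

U+21CD: 3-byte form → E2 87 8D.
U+269EF: 4-byte form → F0 A6 A7 AF.
U+032E: 2-byte form → CC AE.
U+1004F: 4-byte form → F0 90 81 8F.
U+07B6: 2-byte form → DE B6.
U+5BCB: 3-byte form → E5 AF 8B.
U+FF0D: 3-byte form → EF BC 8D.
Concatenated (21 bytes): E2 87 8D F0 A6 A7 AF CC AE F0 90 81 8F DE B6 E5 AF 8B EF BC 8D.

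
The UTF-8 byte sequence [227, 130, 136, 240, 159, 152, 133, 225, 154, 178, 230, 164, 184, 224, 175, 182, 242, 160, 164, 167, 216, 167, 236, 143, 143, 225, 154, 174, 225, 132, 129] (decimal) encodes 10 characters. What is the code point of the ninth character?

Offset 0: leading byte 0xE3 = 11100011 → 3-byte char #1 = E3 82 88.
Offset 3: leading byte 0xF0 = 11110000 → 4-byte char #2 = F0 9F 98 85.
Offset 7: leading byte 0xE1 = 11100001 → 3-byte char #3 = E1 9A B2.
Offset 10: leading byte 0xE6 = 11100110 → 3-byte char #4 = E6 A4 B8.
Offset 13: leading byte 0xE0 = 11100000 → 3-byte char #5 = E0 AF B6.
Offset 16: leading byte 0xF2 = 11110010 → 4-byte char #6 = F2 A0 A4 A7.
Offset 20: leading byte 0xD8 = 11011000 → 2-byte char #7 = D8 A7.
Offset 22: leading byte 0xEC = 11101100 → 3-byte char #8 = EC 8F 8F.
Offset 25: leading byte 0xE1 = 11100001 → 3-byte char #9 = E1 9A AE.
Leading byte 0xE1 = 11100001 matches 1110xxxx → 3-byte sequence.
Byte 1: 0xE1 = 11100001, payload 0001 (4 bits).
Byte 2: 0x9A = 10011010 (10xxxxxx ✓), payload 011010.
Byte 3: 0xAE = 10101110 (10xxxxxx ✓), payload 101110.
Concatenate: 0001011010101110 = 0x16AE (16 bits → U+16AE).

U+16AE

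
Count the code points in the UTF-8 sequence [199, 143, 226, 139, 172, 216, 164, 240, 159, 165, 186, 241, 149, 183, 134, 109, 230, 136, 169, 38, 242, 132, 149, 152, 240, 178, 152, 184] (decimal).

Byte at offset 0: 0xC7 = 11000111 → 2-byte char (#1). Advance 2.
Byte at offset 2: 0xE2 = 11100010 → 3-byte char (#2). Advance 3.
Byte at offset 5: 0xD8 = 11011000 → 2-byte char (#3). Advance 2.
Byte at offset 7: 0xF0 = 11110000 → 4-byte char (#4). Advance 4.
Byte at offset 11: 0xF1 = 11110001 → 4-byte char (#5). Advance 4.
Byte at offset 15: 0x6D = 01101101 → 1-byte char (#6). Advance 1.
Byte at offset 16: 0xE6 = 11100110 → 3-byte char (#7). Advance 3.
Byte at offset 19: 0x26 = 00100110 → 1-byte char (#8). Advance 1.
Byte at offset 20: 0xF2 = 11110010 → 4-byte char (#9). Advance 4.
Byte at offset 24: 0xF0 = 11110000 → 4-byte char (#10). Advance 4.
Reached end at offset 28 after 10 code points.

10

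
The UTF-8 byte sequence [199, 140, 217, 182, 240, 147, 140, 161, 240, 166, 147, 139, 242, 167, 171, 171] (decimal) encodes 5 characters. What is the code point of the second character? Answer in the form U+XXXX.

Offset 0: leading byte 0xC7 = 11000111 → 2-byte char #1 = C7 8C.
Offset 2: leading byte 0xD9 = 11011001 → 2-byte char #2 = D9 B6.
Leading byte 0xD9 = 11011001 matches 110xxxxx → 2-byte sequence.
Byte 1: 0xD9 = 11011001, payload 11001 (5 bits).
Byte 2: 0xB6 = 10110110 (10xxxxxx ✓), payload 110110.
Concatenate: 11001110110 = 0x676 (11 bits → U+0676).

U+0676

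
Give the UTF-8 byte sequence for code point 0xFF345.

F3 BF 8D 85

U+FF345 = 0xFF345 = 1045317 decimal. In range U+10000–U+10FFFF → 4-byte form: 11110xxx 10xxxxxx 10xxxxxx 10xxxxxx.
Binary (21 bits): 011111111001101000101.
Split 3+6+6+6: 011 | 111111 | 001101 | 000101.
Byte 1: 11110011 = 0xF3.
Byte 2: 10111111 = 0xBF.
Byte 3: 10001101 = 0x8D.
Byte 4: 10000101 = 0x85.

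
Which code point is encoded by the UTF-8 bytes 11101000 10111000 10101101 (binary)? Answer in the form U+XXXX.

Leading byte 0xE8 = 11101000 matches 1110xxxx → 3-byte sequence.
Byte 1: 0xE8 = 11101000, payload 1000 (4 bits).
Byte 2: 0xB8 = 10111000 (10xxxxxx ✓), payload 111000.
Byte 3: 0xAD = 10101101 (10xxxxxx ✓), payload 101101.
Concatenate: 1000111000101101 = 0x8E2D (16 bits → U+8E2D).

U+8E2D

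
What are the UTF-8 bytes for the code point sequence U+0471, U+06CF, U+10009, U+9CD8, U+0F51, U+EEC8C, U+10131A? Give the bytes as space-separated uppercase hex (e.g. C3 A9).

D1 B1 DB 8F F0 90 80 89 E9 B3 98 E0 BD 91 F3 AE B2 8C F4 81 8C 9A

U+0471: 2-byte form → D1 B1.
U+06CF: 2-byte form → DB 8F.
U+10009: 4-byte form → F0 90 80 89.
U+9CD8: 3-byte form → E9 B3 98.
U+0F51: 3-byte form → E0 BD 91.
U+EEC8C: 4-byte form → F3 AE B2 8C.
U+10131A: 4-byte form → F4 81 8C 9A.
Concatenated (22 bytes): D1 B1 DB 8F F0 90 80 89 E9 B3 98 E0 BD 91 F3 AE B2 8C F4 81 8C 9A.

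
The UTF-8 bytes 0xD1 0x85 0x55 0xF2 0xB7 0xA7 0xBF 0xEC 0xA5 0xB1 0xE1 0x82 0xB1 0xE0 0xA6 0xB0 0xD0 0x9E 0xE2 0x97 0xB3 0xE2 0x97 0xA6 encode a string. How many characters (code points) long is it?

9

Byte at offset 0: 0xD1 = 11010001 → 2-byte char (#1). Advance 2.
Byte at offset 2: 0x55 = 01010101 → 1-byte char (#2). Advance 1.
Byte at offset 3: 0xF2 = 11110010 → 4-byte char (#3). Advance 4.
Byte at offset 7: 0xEC = 11101100 → 3-byte char (#4). Advance 3.
Byte at offset 10: 0xE1 = 11100001 → 3-byte char (#5). Advance 3.
Byte at offset 13: 0xE0 = 11100000 → 3-byte char (#6). Advance 3.
Byte at offset 16: 0xD0 = 11010000 → 2-byte char (#7). Advance 2.
Byte at offset 18: 0xE2 = 11100010 → 3-byte char (#8). Advance 3.
Byte at offset 21: 0xE2 = 11100010 → 3-byte char (#9). Advance 3.
Reached end at offset 24 after 9 code points.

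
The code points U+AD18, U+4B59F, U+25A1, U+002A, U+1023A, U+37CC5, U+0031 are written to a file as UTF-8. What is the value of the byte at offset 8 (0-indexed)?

0x96

U+AD18 → 3-byte form EA B4 98 at offsets 0–2.
U+4B59F → 4-byte form F1 8B 96 9F at offsets 3–6.
U+25A1 → 3-byte form E2 96 A1 at offsets 7–9.
Offset 8 falls in char 3's range; it's byte 2 of E2 96 A1 = 0x96.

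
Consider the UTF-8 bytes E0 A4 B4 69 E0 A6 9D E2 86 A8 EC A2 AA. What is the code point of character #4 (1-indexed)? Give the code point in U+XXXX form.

U+21A8

Offset 0: leading byte 0xE0 = 11100000 → 3-byte char #1 = E0 A4 B4.
Offset 3: leading byte 0x69 = 01101001 → 1-byte char #2 = 69.
Offset 4: leading byte 0xE0 = 11100000 → 3-byte char #3 = E0 A6 9D.
Offset 7: leading byte 0xE2 = 11100010 → 3-byte char #4 = E2 86 A8.
Leading byte 0xE2 = 11100010 matches 1110xxxx → 3-byte sequence.
Byte 1: 0xE2 = 11100010, payload 0010 (4 bits).
Byte 2: 0x86 = 10000110 (10xxxxxx ✓), payload 000110.
Byte 3: 0xA8 = 10101000 (10xxxxxx ✓), payload 101000.
Concatenate: 0010000110101000 = 0x21A8 (16 bits → U+21A8).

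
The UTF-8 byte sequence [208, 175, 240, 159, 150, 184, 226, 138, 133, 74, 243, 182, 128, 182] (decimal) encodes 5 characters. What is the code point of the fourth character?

U+004A

Offset 0: leading byte 0xD0 = 11010000 → 2-byte char #1 = D0 AF.
Offset 2: leading byte 0xF0 = 11110000 → 4-byte char #2 = F0 9F 96 B8.
Offset 6: leading byte 0xE2 = 11100010 → 3-byte char #3 = E2 8A 85.
Offset 9: leading byte 0x4A = 01001010 → 1-byte char #4 = 4A.
Leading byte 0x4A = 01001010 matches 0xxxxxxx → 1-byte sequence.
Byte 1: 0x4A = 01001010, payload 1001010 (7 bits).
Concatenate: 1001010 = 0x4A (7 bits → U+004A).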